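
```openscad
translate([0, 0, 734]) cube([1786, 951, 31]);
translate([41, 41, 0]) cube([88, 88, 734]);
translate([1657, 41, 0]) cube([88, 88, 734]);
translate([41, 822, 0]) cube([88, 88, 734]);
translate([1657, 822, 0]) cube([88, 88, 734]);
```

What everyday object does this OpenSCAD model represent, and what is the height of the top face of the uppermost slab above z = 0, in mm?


A table. The table height is 765 mm.

A 1786×951×31 slab sits at z = 734 on four 88 mm square posts — a table. The top surface is at 734 + 31 = 765 mm.


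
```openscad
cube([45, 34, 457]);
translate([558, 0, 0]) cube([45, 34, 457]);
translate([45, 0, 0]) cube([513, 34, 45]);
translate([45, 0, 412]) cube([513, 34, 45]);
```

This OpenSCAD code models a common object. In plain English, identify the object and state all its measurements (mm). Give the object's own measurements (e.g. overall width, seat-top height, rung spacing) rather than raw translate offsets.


A rectangular picture frame lying in the x–z plane (depth along y). The opening is 513 mm wide (x) by 367 mm tall (z), surrounded by a border 45 mm wide on all four sides. The frame is 34 mm deep and is made of two full-height vertical stiles with two horizontal rails fitted between them.


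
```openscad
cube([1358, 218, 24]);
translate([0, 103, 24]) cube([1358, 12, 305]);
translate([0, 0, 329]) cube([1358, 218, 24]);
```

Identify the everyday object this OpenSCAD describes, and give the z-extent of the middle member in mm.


An I-beam. The web height is 305 mm.

Two wide flanges with a thin centred web — an I-beam. Overall 353 mm minus two 24 mm flanges gives a web of 353 − 2·24 = 305 mm.


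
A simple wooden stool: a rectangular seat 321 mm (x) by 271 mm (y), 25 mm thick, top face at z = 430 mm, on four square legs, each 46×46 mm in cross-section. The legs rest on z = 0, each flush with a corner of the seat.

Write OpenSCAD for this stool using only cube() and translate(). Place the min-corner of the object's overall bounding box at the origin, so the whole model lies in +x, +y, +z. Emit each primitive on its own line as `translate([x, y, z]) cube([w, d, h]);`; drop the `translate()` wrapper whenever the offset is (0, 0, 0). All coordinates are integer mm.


translate([0, 0, 405]) cube([321, 271, 25]);
cube([46, 46, 405]);
translate([275, 0, 0]) cube([46, 46, 405]);
translate([0, 225, 0]) cube([46, 46, 405]);
translate([275, 225, 0]) cube([46, 46, 405]);


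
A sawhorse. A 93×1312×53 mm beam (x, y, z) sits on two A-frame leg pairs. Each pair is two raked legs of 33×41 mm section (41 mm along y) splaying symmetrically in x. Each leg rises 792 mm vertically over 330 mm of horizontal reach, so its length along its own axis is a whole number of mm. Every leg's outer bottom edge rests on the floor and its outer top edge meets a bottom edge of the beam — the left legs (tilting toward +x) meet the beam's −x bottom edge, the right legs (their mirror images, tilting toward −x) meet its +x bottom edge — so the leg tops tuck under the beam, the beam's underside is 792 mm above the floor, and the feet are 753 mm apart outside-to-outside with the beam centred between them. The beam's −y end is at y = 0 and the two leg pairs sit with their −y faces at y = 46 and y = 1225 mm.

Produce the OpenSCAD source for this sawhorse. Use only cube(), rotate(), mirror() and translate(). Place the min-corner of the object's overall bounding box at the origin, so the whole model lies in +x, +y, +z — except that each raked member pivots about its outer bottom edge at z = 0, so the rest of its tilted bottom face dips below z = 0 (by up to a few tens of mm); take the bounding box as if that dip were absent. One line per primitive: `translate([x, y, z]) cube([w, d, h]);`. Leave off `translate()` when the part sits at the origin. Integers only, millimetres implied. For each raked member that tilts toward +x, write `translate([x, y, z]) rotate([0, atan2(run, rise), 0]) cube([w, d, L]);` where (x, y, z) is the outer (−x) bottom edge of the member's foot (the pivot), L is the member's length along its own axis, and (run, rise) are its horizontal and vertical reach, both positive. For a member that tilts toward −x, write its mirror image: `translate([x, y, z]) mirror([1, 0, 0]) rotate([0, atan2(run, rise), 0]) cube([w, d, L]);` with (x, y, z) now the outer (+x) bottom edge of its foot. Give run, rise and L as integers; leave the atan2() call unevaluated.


translate([330, 0, 792]) cube([93, 1312, 53]);
translate([0, 46, 0]) rotate([0, atan2(330, 792), 0]) cube([33, 41, 858]);
translate([753, 46, 0]) mirror([1, 0, 0]) rotate([0, atan2(330, 792), 0]) cube([33, 41, 858]);
translate([0, 1225, 0]) rotate([0, atan2(330, 792), 0]) cube([33, 41, 858]);
translate([753, 1225, 0]) mirror([1, 0, 0]) rotate([0, atan2(330, 792), 0]) cube([33, 41, 858]);


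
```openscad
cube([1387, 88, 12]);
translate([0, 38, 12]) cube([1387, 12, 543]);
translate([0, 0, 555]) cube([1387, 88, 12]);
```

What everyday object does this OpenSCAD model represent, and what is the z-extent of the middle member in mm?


An I-beam. The web height is 543 mm.

Two wide flanges with a thin centred web — an I-beam. Overall 567 mm minus two 12 mm flanges gives a web of 567 − 2·12 = 543 mm.


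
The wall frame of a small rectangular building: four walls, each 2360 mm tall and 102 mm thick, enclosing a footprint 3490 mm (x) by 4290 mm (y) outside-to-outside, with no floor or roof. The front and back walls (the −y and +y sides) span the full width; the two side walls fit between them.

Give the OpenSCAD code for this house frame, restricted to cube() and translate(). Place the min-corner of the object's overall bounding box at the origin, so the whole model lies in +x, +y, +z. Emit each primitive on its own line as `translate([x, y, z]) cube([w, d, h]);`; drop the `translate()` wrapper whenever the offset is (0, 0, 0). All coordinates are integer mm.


cube([3490, 102, 2360]);
translate([0, 4188, 0]) cube([3490, 102, 2360]);
translate([0, 102, 0]) cube([102, 4086, 2360]);
translate([3388, 102, 0]) cube([102, 4086, 2360]);


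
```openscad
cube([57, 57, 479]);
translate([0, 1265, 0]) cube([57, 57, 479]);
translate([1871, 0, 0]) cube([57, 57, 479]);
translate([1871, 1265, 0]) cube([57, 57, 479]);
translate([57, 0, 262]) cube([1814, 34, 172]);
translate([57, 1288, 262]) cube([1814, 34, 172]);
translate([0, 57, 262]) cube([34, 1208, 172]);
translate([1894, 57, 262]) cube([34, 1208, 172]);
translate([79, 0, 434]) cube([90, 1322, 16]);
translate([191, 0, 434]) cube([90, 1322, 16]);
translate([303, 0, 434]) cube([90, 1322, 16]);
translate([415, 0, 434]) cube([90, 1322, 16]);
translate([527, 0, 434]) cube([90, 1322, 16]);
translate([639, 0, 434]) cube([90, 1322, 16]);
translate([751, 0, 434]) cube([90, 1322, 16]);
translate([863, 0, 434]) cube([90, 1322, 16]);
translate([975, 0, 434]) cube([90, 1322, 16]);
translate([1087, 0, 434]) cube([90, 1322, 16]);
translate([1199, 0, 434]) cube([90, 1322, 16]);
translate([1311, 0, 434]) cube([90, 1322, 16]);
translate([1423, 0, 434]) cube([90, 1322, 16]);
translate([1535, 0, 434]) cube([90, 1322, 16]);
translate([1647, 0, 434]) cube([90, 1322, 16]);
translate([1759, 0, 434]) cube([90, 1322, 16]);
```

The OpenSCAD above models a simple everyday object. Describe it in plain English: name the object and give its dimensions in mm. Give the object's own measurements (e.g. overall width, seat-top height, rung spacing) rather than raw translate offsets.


A bed frame 1928 mm long (x) by 1322 mm wide (y). Four 57×57 mm corner posts, 479 mm tall, at the corners of the footprint. Four rails of 34 mm thickness and 172 mm height run between adjacent posts with their undersides at z = 262 mm, their outer faces flush with the outside of the frame (the two x-running rails run between the posts' inner faces; the two y-running rails run between the posts' inner faces). 16 slats, each 90 mm wide (x) and 16 mm thick, lie across the top of the two x-running rails, running the full 1322 mm width of the frame in y; along x they sit between the end posts with a 22 mm gap after the −x posts and between neighbouring slats and before the +x posts.


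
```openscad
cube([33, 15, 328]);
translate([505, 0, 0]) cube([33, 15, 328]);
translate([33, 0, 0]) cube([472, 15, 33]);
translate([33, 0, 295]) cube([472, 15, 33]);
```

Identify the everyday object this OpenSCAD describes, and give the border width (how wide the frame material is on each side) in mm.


A picture frame. The border width is 33 mm.

Four thin pieces enclosing a rectangular opening — a picture frame. The two full-height stiles are 328 mm tall; the top rail sits at z = 295 and is 33 mm tall, so the border above the opening is 328 − 295 = 33 mm, matching the stile x-width.


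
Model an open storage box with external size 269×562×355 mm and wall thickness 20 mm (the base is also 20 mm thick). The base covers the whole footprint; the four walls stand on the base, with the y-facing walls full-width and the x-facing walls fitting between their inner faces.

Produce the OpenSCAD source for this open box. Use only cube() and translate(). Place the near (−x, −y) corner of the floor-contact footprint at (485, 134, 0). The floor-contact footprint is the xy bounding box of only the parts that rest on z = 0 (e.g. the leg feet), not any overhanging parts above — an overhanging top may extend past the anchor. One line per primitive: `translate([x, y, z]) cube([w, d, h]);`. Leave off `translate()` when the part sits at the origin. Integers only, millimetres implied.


translate([485, 134, 0]) cube([269, 562, 20]);
translate([485, 134, 20]) cube([269, 20, 335]);
translate([485, 676, 20]) cube([269, 20, 335]);
translate([485, 154, 20]) cube([20, 522, 335]);
translate([734, 154, 20]) cube([20, 522, 335]);


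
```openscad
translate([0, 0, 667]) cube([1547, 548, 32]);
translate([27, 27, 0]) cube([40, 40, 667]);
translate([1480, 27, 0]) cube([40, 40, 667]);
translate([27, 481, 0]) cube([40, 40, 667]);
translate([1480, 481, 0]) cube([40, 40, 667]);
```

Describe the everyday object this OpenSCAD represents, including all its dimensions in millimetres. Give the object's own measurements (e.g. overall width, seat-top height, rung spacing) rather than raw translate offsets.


A table: top 1547 mm (x) × 548 mm (y), 32 mm thick, upper face at z = 699 mm, on four 40×40 mm square legs, each inset 27 mm from the nearest pair of top edges from z = 0 to the bottom of the top.


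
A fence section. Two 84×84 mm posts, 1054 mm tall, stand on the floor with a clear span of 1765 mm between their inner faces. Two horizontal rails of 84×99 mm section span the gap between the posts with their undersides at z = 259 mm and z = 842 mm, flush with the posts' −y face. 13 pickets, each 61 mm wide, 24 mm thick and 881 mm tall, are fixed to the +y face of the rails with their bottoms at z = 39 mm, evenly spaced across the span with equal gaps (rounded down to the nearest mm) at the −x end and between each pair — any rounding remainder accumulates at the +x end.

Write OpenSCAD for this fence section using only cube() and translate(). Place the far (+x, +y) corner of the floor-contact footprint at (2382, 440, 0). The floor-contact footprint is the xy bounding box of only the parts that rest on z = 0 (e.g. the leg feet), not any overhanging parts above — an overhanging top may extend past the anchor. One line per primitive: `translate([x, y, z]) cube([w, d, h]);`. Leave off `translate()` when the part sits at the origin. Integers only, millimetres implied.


translate([449, 356, 0]) cube([84, 84, 1054]);
translate([2298, 356, 0]) cube([84, 84, 1054]);
translate([533, 356, 259]) cube([1765, 84, 99]);
translate([533, 356, 842]) cube([1765, 84, 99]);
translate([602, 440, 39]) cube([61, 24, 881]);
translate([732, 440, 39]) cube([61, 24, 881]);
translate([862, 440, 39]) cube([61, 24, 881]);
translate([992, 440, 39]) cube([61, 24, 881]);
translate([1122, 440, 39]) cube([61, 24, 881]);
translate([1252, 440, 39]) cube([61, 24, 881]);
translate([1382, 440, 39]) cube([61, 24, 881]);
translate([1512, 440, 39]) cube([61, 24, 881]);
translate([1642, 440, 39]) cube([61, 24, 881]);
translate([1772, 440, 39]) cube([61, 24, 881]);
translate([1902, 440, 39]) cube([61, 24, 881]);
translate([2032, 440, 39]) cube([61, 24, 881]);
translate([2162, 440, 39]) cube([61, 24, 881]);


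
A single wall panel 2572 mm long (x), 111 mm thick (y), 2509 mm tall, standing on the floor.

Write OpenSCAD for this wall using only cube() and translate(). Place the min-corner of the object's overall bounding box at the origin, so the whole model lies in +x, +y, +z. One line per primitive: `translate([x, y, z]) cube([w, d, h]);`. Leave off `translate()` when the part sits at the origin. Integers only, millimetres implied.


cube([2572, 111, 2509]);


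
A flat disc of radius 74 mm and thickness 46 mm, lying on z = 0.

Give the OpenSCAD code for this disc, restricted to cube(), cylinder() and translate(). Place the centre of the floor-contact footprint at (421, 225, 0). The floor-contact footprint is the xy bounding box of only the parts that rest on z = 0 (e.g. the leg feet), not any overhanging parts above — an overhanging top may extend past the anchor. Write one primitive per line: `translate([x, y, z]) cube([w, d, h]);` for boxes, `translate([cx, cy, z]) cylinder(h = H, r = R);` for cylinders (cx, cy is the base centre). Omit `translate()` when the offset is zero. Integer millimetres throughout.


translate([421, 225, 0]) cylinder(h = 46, r = 74);


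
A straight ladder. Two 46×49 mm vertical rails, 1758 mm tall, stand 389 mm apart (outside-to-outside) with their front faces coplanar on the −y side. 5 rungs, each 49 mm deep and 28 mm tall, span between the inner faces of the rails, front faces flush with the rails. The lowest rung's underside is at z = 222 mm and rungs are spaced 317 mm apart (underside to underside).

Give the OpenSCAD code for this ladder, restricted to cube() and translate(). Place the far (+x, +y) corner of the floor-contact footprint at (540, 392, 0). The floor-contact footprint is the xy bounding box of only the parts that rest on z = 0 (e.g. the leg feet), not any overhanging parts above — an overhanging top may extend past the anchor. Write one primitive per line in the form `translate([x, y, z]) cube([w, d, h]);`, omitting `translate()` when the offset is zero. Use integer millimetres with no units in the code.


// rung span = 389 - 2*46 = 297
// rung[k] z = 222 + k*317
translate([151, 343, 0]) cube([46, 49, 1758]);
translate([494, 343, 0]) cube([46, 49, 1758]);
translate([197, 343, 222]) cube([297, 49, 28]);
translate([197, 343, 539]) cube([297, 49, 28]);
translate([197, 343, 856]) cube([297, 49, 28]);
translate([197, 343, 1173]) cube([297, 49, 28]);
translate([197, 343, 1490]) cube([297, 49, 28]);


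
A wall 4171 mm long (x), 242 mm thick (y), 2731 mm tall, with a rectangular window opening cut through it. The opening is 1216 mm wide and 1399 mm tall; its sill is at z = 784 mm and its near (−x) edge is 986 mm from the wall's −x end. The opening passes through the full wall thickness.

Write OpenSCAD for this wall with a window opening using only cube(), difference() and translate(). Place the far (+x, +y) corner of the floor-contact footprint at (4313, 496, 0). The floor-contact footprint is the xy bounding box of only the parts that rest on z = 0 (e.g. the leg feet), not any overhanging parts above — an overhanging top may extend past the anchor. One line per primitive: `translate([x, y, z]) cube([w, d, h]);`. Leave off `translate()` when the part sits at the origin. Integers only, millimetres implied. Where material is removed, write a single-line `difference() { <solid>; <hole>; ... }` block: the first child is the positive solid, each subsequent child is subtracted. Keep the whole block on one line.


difference() { translate([142, 254, 0]) cube([4171, 242, 2731]); translate([1128, 254, 784]) cube([1216, 242, 1399]); }


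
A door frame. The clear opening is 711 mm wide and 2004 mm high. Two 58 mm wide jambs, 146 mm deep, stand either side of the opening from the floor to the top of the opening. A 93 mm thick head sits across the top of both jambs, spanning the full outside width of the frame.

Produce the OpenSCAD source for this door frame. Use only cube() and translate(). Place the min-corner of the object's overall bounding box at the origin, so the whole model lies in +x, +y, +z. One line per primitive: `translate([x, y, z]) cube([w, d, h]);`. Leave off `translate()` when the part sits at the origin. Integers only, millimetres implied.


cube([58, 146, 2004]);
translate([769, 0, 0]) cube([58, 146, 2004]);
translate([0, 0, 2004]) cube([827, 146, 93]);


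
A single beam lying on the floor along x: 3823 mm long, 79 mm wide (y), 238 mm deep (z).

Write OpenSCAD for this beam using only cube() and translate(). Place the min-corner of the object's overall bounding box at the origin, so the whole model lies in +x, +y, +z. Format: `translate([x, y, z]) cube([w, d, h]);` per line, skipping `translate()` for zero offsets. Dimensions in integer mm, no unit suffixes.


cube([3823, 79, 238]);


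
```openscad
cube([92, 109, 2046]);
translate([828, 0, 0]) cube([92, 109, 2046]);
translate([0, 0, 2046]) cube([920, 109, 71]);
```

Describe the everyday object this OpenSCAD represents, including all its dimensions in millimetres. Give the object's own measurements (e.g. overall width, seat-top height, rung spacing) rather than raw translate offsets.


A door frame. The clear opening is 736 mm wide and 2046 mm high. Two 92 mm wide jambs, 109 mm deep, stand either side of the opening from the floor to the top of the opening. A 71 mm thick head sits across the top of both jambs, spanning the full outside width of the frame.


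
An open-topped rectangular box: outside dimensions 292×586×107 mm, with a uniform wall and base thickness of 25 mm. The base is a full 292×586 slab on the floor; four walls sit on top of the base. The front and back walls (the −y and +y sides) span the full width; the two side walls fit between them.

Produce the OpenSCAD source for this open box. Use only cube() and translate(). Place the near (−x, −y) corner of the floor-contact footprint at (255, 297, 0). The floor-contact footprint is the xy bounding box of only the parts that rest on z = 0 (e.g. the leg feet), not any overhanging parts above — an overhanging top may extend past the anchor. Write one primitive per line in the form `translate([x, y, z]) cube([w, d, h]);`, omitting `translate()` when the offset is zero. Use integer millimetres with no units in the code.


translate([255, 297, 0]) cube([292, 586, 25]);
translate([255, 297, 25]) cube([292, 25, 82]);
translate([255, 858, 25]) cube([292, 25, 82]);
translate([255, 322, 25]) cube([25, 536, 82]);
translate([522, 322, 25]) cube([25, 536, 82]);


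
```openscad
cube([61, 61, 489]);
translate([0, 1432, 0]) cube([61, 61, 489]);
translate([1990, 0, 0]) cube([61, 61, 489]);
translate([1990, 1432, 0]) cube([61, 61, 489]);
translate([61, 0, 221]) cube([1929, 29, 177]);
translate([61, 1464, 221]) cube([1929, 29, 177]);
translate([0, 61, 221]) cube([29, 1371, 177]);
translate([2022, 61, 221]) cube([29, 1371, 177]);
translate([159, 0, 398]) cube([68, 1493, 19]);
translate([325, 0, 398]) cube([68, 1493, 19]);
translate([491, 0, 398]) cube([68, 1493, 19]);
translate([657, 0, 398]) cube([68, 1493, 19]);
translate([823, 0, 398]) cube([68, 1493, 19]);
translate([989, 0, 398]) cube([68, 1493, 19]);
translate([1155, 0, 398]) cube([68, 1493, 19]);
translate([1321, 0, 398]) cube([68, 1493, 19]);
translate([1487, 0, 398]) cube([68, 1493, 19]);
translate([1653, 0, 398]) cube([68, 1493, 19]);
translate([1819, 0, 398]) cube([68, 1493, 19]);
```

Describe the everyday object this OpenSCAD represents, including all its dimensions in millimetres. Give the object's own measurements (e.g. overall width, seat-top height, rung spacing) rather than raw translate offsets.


A bed frame 2051 mm long (x) by 1493 mm wide (y). Four 61×61 mm corner posts, 489 mm tall, at the corners of the footprint. Four rails of 29 mm thickness and 177 mm height run between adjacent posts with their undersides at z = 221 mm, their outer faces flush with the outside of the frame (the two x-running rails run between the posts' inner faces; the two y-running rails run between the posts' inner faces). 11 slats, each 68 mm wide (x) and 19 mm thick, lie across the top of the two x-running rails, running the full 1493 mm width of the frame in y; along x they sit between the end posts with a 98 mm gap after the −x posts and between neighbouring slats, leaving 103 mm before the +x posts.


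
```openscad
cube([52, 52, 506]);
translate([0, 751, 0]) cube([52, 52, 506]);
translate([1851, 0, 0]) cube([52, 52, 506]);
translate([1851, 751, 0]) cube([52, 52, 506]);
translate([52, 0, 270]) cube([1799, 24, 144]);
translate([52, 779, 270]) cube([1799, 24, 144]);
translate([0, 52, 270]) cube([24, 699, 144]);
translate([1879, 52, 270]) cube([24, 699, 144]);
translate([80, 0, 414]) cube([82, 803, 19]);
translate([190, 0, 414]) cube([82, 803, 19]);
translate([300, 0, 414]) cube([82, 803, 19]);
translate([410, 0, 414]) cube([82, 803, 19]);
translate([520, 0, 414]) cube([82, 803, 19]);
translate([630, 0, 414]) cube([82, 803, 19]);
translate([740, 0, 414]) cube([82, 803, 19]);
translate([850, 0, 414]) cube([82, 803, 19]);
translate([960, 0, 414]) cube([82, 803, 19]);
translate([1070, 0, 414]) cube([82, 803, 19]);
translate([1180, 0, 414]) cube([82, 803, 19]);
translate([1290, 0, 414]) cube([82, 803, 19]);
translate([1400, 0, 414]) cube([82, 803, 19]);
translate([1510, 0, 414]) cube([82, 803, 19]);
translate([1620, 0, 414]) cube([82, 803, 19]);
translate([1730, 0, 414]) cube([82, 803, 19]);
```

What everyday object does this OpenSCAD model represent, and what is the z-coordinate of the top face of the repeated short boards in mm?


A bed frame. The slat-top height is 433 mm.

Four posts, four rails, and a row of slats — a bed frame. Slats sit on the rails at z = 270 + 144 = 414; with slat thickness 19, the top is 433 mm.


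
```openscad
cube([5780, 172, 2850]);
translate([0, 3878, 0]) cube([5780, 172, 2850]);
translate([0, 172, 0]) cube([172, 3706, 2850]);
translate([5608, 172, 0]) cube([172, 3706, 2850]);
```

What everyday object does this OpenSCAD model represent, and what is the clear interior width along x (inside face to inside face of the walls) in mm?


A house (or room) frame. The interior width is 5436 mm.

Four 2850 mm walls enclosing a rectangle with no floor or roof — a room or house frame. Outside width is 5780 mm and wall thickness is 172 mm, so the interior width is 5780 − 2 × 172 = 5436 mm.


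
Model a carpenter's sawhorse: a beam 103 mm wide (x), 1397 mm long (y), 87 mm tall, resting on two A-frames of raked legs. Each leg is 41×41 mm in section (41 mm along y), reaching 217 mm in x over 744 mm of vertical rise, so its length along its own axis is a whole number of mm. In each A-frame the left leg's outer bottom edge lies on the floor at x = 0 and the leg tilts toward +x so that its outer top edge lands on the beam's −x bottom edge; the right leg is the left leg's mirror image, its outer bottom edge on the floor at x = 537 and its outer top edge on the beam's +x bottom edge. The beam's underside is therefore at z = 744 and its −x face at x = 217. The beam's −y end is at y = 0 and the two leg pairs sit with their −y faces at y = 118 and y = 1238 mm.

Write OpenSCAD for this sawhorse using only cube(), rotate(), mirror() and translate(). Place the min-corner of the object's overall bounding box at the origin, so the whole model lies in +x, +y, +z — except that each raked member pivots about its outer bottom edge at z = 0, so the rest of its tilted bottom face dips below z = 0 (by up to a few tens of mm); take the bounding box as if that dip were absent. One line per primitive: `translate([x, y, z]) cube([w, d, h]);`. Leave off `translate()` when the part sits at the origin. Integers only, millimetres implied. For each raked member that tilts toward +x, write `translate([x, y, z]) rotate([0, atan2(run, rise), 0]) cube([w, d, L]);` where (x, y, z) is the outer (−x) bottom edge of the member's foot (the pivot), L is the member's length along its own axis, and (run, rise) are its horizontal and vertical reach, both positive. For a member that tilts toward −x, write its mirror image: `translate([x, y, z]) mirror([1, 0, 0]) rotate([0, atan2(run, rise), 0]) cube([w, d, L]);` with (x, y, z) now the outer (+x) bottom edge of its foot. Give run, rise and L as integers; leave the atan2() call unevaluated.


// leg length = √(217² + 744²) = 775
// right-leg outer foot x = 2·217 + 103 = 537
// beam min-corner = (217, 0, 744)
translate([217, 0, 744]) cube([103, 1397, 87]);
translate([0, 118, 0]) rotate([0, atan2(217, 744), 0]) cube([41, 41, 775]);
translate([537, 118, 0]) mirror([1, 0, 0]) rotate([0, atan2(217, 744), 0]) cube([41, 41, 775]);
translate([0, 1238, 0]) rotate([0, atan2(217, 744), 0]) cube([41, 41, 775]);
translate([537, 1238, 0]) mirror([1, 0, 0]) rotate([0, atan2(217, 744), 0]) cube([41, 41, 775]);


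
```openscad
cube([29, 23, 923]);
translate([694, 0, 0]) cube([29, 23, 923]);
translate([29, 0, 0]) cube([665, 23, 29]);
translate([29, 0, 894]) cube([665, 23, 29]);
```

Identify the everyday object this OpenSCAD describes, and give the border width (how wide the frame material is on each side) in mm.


A picture frame. The border width is 29 mm.

Four thin pieces enclosing a rectangular opening — a picture frame. The two full-height stiles are 923 mm tall; the top rail sits at z = 894 and is 29 mm tall, so the border above the opening is 923 − 894 = 29 mm, matching the stile x-width.


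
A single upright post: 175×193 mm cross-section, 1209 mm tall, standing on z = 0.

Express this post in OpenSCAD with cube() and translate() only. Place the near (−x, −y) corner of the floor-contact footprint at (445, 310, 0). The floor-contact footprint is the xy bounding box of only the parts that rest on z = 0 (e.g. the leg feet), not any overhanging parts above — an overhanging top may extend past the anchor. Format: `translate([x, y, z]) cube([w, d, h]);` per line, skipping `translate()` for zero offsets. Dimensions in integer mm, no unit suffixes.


translate([445, 310, 0]) cube([175, 193, 1209]);


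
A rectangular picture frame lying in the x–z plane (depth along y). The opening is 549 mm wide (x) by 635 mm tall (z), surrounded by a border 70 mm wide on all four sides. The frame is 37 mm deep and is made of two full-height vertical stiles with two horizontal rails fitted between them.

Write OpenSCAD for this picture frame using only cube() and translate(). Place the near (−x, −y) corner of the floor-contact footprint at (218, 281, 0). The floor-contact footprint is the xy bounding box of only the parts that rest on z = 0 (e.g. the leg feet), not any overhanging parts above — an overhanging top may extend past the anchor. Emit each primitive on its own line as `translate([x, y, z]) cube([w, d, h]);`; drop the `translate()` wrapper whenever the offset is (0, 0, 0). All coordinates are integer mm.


translate([218, 281, 0]) cube([70, 37, 775]);
translate([837, 281, 0]) cube([70, 37, 775]);
translate([288, 281, 0]) cube([549, 37, 70]);
translate([288, 281, 705]) cube([549, 37, 70]);


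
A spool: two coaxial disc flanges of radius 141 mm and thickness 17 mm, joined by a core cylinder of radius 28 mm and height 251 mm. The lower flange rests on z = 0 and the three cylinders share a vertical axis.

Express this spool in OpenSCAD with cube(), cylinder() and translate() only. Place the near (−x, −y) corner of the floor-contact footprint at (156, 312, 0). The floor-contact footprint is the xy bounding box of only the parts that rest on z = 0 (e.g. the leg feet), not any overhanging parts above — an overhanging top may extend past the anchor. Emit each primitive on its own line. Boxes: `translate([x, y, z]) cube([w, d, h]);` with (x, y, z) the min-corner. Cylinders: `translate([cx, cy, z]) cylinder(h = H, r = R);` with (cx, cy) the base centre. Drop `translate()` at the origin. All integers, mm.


translate([297, 453, 0]) cylinder(h = 17, r = 141);
translate([297, 453, 17]) cylinder(h = 251, r = 28);
translate([297, 453, 268]) cylinder(h = 17, r = 141);


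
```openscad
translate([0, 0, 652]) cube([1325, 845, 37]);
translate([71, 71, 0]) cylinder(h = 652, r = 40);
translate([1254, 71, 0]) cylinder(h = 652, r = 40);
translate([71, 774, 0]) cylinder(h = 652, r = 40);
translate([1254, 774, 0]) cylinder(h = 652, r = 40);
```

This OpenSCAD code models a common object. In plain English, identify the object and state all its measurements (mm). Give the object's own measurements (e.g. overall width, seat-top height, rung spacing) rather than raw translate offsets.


A table: top 1325 mm (x) × 845 mm (y), 37 mm thick, upper face at z = 689 mm, on four round legs of 80 mm diameter, each leg's bounding box inset 31 mm from the nearest pair of top edges from z = 0 to the bottom of the top.


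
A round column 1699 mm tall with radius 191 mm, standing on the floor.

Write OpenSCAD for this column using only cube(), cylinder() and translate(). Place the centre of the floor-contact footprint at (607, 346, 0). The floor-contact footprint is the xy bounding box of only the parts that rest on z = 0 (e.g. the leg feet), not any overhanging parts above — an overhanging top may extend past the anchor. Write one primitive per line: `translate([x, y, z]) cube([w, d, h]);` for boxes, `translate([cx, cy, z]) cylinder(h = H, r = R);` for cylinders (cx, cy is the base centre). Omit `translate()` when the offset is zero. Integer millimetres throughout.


translate([607, 346, 0]) cylinder(h = 1699, r = 191);


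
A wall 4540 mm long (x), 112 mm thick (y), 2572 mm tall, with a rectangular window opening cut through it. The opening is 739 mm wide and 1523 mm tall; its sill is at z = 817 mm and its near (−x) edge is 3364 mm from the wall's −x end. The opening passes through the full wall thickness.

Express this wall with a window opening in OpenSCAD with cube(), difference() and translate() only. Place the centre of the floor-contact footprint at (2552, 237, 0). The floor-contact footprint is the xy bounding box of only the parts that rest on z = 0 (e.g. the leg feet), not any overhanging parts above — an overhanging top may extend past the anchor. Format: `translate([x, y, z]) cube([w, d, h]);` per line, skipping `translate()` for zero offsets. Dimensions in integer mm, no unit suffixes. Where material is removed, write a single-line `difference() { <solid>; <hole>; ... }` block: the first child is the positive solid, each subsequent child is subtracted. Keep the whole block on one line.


difference() { translate([282, 181, 0]) cube([4540, 112, 2572]); translate([3646, 181, 817]) cube([739, 112, 1523]); }


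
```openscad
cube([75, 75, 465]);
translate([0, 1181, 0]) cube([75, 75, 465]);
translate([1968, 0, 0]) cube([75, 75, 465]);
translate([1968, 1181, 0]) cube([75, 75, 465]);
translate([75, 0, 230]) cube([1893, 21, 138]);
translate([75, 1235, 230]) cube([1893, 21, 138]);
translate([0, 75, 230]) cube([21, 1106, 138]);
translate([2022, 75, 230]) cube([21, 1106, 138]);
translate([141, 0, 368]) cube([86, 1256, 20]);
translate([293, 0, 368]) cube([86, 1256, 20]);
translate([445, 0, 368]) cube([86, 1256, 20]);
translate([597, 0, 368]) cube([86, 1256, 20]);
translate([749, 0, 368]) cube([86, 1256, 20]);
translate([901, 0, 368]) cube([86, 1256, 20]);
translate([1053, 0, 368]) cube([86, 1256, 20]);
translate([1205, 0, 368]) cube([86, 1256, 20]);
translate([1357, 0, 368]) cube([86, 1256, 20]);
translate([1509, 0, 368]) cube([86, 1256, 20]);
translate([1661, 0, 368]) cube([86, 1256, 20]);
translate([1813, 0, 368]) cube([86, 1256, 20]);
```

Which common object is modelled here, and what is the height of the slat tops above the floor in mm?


A bed frame. The slat-top height is 388 mm.

Four posts, four rails, and a row of slats — a bed frame. Slats sit on the rails at z = 230 + 138 = 368; with slat thickness 20, the top is 388 mm.


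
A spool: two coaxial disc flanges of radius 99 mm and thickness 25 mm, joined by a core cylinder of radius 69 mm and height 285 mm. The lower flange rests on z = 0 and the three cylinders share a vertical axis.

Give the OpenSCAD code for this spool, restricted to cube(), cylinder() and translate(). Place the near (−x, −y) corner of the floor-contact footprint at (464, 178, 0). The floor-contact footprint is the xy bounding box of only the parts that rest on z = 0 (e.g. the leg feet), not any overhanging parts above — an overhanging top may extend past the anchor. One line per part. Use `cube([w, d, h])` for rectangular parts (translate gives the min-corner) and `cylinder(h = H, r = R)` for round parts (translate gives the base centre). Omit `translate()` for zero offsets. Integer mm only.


translate([563, 277, 0]) cylinder(h = 25, r = 99);
translate([563, 277, 25]) cylinder(h = 285, r = 69);
translate([563, 277, 310]) cylinder(h = 25, r = 99);


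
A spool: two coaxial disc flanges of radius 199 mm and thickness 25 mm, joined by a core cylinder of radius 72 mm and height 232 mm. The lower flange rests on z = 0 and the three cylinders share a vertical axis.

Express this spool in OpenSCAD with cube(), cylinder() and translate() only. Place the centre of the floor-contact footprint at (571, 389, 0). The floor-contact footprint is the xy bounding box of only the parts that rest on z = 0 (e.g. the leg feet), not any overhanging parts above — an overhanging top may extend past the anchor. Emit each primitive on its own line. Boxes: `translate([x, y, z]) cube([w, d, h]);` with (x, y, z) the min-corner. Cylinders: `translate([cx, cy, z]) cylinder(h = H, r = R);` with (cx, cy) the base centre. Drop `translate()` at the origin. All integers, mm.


translate([571, 389, 0]) cylinder(h = 25, r = 199);
translate([571, 389, 25]) cylinder(h = 232, r = 72);
translate([571, 389, 257]) cylinder(h = 25, r = 199);


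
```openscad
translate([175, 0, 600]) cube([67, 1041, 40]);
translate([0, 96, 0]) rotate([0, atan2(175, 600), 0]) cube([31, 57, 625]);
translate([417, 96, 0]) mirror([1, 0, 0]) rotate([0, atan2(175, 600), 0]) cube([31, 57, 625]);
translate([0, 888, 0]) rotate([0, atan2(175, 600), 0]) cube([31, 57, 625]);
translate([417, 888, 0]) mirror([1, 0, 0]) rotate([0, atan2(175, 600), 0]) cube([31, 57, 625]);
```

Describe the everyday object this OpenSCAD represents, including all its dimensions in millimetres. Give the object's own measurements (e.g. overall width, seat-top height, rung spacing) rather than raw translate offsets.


A sawhorse. A 67×1041×40 mm beam (x, y, z) sits on two A-frame leg pairs. Each pair is two raked legs of 31×57 mm section (57 mm along y) splaying symmetrically in x. Each leg rises 600 mm vertically over 175 mm of horizontal reach and is 625 mm long along its own axis. Every leg's outer bottom edge rests on the floor and its outer top edge meets a bottom edge of the beam — the left legs (tilting toward +x) meet the beam's −x bottom edge, the right legs (their mirror images, tilting toward −x) meet its +x bottom edge — so the leg tops tuck under the beam, the beam's underside is 600 mm above the floor, and the feet are 417 mm apart outside-to-outside with the beam centred between them. The two leg pairs are set in 96 mm from either end of the beam.


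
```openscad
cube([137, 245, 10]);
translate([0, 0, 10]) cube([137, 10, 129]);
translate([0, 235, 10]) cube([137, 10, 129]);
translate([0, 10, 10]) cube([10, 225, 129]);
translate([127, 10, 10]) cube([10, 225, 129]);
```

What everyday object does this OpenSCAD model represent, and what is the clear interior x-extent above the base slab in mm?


An open box. The internal width is 117 mm.

A 137×245 base slab with four walls standing on it — an open box. The base is 137 mm wide and the walls are 10 mm thick, so the internal width is 137 − 2 × 10 = 117 mm.


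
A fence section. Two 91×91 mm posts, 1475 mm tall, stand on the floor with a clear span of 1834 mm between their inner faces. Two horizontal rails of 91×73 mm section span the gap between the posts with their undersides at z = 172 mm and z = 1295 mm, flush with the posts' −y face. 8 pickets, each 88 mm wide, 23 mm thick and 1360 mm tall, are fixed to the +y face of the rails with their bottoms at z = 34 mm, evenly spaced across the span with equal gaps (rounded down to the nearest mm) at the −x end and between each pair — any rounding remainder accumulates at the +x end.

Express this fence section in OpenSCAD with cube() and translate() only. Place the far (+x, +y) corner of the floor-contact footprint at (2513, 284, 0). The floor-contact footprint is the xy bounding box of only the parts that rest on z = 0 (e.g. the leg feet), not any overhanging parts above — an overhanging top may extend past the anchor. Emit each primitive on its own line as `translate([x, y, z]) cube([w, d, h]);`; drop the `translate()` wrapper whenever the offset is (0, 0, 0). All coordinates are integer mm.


translate([497, 193, 0]) cube([91, 91, 1475]);
translate([2422, 193, 0]) cube([91, 91, 1475]);
translate([588, 193, 172]) cube([1834, 91, 73]);
translate([588, 193, 1295]) cube([1834, 91, 73]);
translate([713, 284, 34]) cube([88, 23, 1360]);
translate([926, 284, 34]) cube([88, 23, 1360]);
translate([1139, 284, 34]) cube([88, 23, 1360]);
translate([1352, 284, 34]) cube([88, 23, 1360]);
translate([1565, 284, 34]) cube([88, 23, 1360]);
translate([1778, 284, 34]) cube([88, 23, 1360]);
translate([1991, 284, 34]) cube([88, 23, 1360]);
translate([2204, 284, 34]) cube([88, 23, 1360]);


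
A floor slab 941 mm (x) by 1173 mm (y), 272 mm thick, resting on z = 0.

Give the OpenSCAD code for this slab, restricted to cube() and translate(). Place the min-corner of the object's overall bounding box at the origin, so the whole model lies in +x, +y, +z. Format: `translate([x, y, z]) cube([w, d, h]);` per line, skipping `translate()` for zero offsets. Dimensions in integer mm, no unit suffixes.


cube([941, 1173, 272]);


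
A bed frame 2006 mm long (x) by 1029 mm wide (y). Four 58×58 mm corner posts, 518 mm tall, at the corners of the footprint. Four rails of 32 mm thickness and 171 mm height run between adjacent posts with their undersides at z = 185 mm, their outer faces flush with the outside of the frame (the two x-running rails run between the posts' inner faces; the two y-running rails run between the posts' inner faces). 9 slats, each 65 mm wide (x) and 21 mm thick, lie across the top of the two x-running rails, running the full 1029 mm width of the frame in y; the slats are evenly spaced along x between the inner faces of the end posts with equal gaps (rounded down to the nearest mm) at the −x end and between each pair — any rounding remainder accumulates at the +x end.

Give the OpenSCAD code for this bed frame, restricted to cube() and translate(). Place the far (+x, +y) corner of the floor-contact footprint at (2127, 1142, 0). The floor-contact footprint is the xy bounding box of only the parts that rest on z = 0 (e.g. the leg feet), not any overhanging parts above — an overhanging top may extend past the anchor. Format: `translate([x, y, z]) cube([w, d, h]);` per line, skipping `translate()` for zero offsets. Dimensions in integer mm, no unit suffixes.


// slat z = rail_z + rail_h = 185 + 171 = 356
// slat gap = ⌊(1890 − 9·65) / 10⌋ = 130
translate([121, 113, 0]) cube([58, 58, 518]);
translate([121, 1084, 0]) cube([58, 58, 518]);
translate([2069, 113, 0]) cube([58, 58, 518]);
translate([2069, 1084, 0]) cube([58, 58, 518]);
translate([179, 113, 185]) cube([1890, 32, 171]);
translate([179, 1110, 185]) cube([1890, 32, 171]);
translate([121, 171, 185]) cube([32, 913, 171]);
translate([2095, 171, 185]) cube([32, 913, 171]);
translate([309, 113, 356]) cube([65, 1029, 21]);
translate([504, 113, 356]) cube([65, 1029, 21]);
translate([699, 113, 356]) cube([65, 1029, 21]);
translate([894, 113, 356]) cube([65, 1029, 21]);
translate([1089, 113, 356]) cube([65, 1029, 21]);
translate([1284, 113, 356]) cube([65, 1029, 21]);
translate([1479, 113, 356]) cube([65, 1029, 21]);
translate([1674, 113, 356]) cube([65, 1029, 21]);
translate([1869, 113, 356]) cube([65, 1029, 21]);
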